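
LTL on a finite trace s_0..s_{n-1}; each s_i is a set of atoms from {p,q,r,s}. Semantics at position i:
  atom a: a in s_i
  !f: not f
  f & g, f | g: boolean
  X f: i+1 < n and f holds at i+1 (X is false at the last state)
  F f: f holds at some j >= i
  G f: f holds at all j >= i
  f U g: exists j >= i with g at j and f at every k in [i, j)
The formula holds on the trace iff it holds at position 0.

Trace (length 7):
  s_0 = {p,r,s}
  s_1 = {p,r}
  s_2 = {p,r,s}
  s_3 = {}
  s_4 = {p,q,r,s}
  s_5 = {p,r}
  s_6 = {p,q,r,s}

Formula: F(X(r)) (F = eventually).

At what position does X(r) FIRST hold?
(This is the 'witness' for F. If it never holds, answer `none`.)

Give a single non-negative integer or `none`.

Answer: 0

Derivation:
s_0={p,r,s}: X(r)=True r=True
s_1={p,r}: X(r)=True r=True
s_2={p,r,s}: X(r)=False r=True
s_3={}: X(r)=True r=False
s_4={p,q,r,s}: X(r)=True r=True
s_5={p,r}: X(r)=True r=True
s_6={p,q,r,s}: X(r)=False r=True
F(X(r)) holds; first witness at position 0.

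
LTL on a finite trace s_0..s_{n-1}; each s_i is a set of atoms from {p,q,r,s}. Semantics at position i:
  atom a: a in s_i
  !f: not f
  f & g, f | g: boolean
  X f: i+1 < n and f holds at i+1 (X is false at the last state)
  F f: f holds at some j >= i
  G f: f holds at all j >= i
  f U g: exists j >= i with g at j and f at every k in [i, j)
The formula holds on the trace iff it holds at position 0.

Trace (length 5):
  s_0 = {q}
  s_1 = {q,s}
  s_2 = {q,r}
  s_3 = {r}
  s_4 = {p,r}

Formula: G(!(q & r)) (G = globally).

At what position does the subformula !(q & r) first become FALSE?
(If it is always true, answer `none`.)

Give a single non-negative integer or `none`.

Answer: 2

Derivation:
s_0={q}: !(q & r)=True (q & r)=False q=True r=False
s_1={q,s}: !(q & r)=True (q & r)=False q=True r=False
s_2={q,r}: !(q & r)=False (q & r)=True q=True r=True
s_3={r}: !(q & r)=True (q & r)=False q=False r=True
s_4={p,r}: !(q & r)=True (q & r)=False q=False r=True
G(!(q & r)) holds globally = False
First violation at position 2.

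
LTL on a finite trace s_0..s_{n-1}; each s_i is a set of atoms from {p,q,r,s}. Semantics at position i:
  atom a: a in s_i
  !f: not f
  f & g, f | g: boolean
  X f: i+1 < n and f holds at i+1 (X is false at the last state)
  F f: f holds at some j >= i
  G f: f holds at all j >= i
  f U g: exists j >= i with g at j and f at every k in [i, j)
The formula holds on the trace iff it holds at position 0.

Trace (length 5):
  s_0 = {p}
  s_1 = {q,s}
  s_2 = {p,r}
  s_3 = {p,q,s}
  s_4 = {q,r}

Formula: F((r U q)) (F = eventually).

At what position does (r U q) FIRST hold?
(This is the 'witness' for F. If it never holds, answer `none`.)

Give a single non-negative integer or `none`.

Answer: 1

Derivation:
s_0={p}: (r U q)=False r=False q=False
s_1={q,s}: (r U q)=True r=False q=True
s_2={p,r}: (r U q)=True r=True q=False
s_3={p,q,s}: (r U q)=True r=False q=True
s_4={q,r}: (r U q)=True r=True q=True
F((r U q)) holds; first witness at position 1.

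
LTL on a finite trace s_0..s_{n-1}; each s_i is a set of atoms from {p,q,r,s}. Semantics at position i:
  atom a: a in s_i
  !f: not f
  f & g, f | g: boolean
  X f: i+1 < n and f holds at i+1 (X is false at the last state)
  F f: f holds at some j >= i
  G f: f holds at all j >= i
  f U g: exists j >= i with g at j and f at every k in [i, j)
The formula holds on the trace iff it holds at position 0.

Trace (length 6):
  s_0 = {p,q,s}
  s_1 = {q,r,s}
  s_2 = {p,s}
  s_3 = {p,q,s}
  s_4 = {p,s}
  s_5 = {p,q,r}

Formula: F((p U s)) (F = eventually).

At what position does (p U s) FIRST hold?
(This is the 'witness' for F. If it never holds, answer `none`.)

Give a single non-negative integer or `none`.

s_0={p,q,s}: (p U s)=True p=True s=True
s_1={q,r,s}: (p U s)=True p=False s=True
s_2={p,s}: (p U s)=True p=True s=True
s_3={p,q,s}: (p U s)=True p=True s=True
s_4={p,s}: (p U s)=True p=True s=True
s_5={p,q,r}: (p U s)=False p=True s=False
F((p U s)) holds; first witness at position 0.

Answer: 0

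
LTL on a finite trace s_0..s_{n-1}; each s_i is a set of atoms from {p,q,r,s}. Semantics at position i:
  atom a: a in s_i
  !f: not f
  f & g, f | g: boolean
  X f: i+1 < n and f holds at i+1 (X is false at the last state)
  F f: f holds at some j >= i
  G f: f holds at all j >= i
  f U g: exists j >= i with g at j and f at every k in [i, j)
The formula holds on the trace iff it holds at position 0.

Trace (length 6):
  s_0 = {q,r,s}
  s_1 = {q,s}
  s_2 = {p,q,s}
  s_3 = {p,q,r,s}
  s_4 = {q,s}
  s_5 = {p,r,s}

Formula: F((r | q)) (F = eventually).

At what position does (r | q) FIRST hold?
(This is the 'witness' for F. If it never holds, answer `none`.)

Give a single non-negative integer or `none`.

Answer: 0

Derivation:
s_0={q,r,s}: (r | q)=True r=True q=True
s_1={q,s}: (r | q)=True r=False q=True
s_2={p,q,s}: (r | q)=True r=False q=True
s_3={p,q,r,s}: (r | q)=True r=True q=True
s_4={q,s}: (r | q)=True r=False q=True
s_5={p,r,s}: (r | q)=True r=True q=False
F((r | q)) holds; first witness at position 0.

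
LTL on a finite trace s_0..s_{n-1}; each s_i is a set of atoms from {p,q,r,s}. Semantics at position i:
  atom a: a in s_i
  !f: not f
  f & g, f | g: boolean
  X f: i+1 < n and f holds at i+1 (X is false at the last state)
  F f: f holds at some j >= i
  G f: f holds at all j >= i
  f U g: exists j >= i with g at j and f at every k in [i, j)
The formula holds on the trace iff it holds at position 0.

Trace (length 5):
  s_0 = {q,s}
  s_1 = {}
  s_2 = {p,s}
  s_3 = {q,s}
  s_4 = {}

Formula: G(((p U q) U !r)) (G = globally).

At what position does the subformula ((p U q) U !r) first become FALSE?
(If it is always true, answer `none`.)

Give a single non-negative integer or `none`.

Answer: none

Derivation:
s_0={q,s}: ((p U q) U !r)=True (p U q)=True p=False q=True !r=True r=False
s_1={}: ((p U q) U !r)=True (p U q)=False p=False q=False !r=True r=False
s_2={p,s}: ((p U q) U !r)=True (p U q)=True p=True q=False !r=True r=False
s_3={q,s}: ((p U q) U !r)=True (p U q)=True p=False q=True !r=True r=False
s_4={}: ((p U q) U !r)=True (p U q)=False p=False q=False !r=True r=False
G(((p U q) U !r)) holds globally = True
No violation — formula holds at every position.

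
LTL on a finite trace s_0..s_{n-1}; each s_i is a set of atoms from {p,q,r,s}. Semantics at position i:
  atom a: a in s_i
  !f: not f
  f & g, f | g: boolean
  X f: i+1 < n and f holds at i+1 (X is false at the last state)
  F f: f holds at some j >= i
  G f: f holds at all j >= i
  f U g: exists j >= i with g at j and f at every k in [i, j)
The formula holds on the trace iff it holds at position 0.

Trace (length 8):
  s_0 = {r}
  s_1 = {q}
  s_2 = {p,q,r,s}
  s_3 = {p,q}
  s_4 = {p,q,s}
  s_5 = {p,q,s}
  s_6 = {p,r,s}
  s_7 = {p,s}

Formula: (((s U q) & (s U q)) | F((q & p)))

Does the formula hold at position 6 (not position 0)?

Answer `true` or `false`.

Answer: false

Derivation:
s_0={r}: (((s U q) & (s U q)) | F((q & p)))=True ((s U q) & (s U q))=False (s U q)=False s=False q=False F((q & p))=True (q & p)=False p=False
s_1={q}: (((s U q) & (s U q)) | F((q & p)))=True ((s U q) & (s U q))=True (s U q)=True s=False q=True F((q & p))=True (q & p)=False p=False
s_2={p,q,r,s}: (((s U q) & (s U q)) | F((q & p)))=True ((s U q) & (s U q))=True (s U q)=True s=True q=True F((q & p))=True (q & p)=True p=True
s_3={p,q}: (((s U q) & (s U q)) | F((q & p)))=True ((s U q) & (s U q))=True (s U q)=True s=False q=True F((q & p))=True (q & p)=True p=True
s_4={p,q,s}: (((s U q) & (s U q)) | F((q & p)))=True ((s U q) & (s U q))=True (s U q)=True s=True q=True F((q & p))=True (q & p)=True p=True
s_5={p,q,s}: (((s U q) & (s U q)) | F((q & p)))=True ((s U q) & (s U q))=True (s U q)=True s=True q=True F((q & p))=True (q & p)=True p=True
s_6={p,r,s}: (((s U q) & (s U q)) | F((q & p)))=False ((s U q) & (s U q))=False (s U q)=False s=True q=False F((q & p))=False (q & p)=False p=True
s_7={p,s}: (((s U q) & (s U q)) | F((q & p)))=False ((s U q) & (s U q))=False (s U q)=False s=True q=False F((q & p))=False (q & p)=False p=True
Evaluating at position 6: result = False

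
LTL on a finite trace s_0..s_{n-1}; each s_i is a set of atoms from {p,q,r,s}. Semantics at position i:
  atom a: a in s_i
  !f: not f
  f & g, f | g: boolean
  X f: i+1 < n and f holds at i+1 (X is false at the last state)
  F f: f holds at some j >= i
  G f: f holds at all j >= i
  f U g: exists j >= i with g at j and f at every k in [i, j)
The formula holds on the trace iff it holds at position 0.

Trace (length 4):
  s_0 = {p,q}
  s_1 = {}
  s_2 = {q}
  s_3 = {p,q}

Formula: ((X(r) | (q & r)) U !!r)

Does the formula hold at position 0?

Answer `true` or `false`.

s_0={p,q}: ((X(r) | (q & r)) U !!r)=False (X(r) | (q & r))=False X(r)=False r=False (q & r)=False q=True !!r=False !r=True
s_1={}: ((X(r) | (q & r)) U !!r)=False (X(r) | (q & r))=False X(r)=False r=False (q & r)=False q=False !!r=False !r=True
s_2={q}: ((X(r) | (q & r)) U !!r)=False (X(r) | (q & r))=False X(r)=False r=False (q & r)=False q=True !!r=False !r=True
s_3={p,q}: ((X(r) | (q & r)) U !!r)=False (X(r) | (q & r))=False X(r)=False r=False (q & r)=False q=True !!r=False !r=True

Answer: false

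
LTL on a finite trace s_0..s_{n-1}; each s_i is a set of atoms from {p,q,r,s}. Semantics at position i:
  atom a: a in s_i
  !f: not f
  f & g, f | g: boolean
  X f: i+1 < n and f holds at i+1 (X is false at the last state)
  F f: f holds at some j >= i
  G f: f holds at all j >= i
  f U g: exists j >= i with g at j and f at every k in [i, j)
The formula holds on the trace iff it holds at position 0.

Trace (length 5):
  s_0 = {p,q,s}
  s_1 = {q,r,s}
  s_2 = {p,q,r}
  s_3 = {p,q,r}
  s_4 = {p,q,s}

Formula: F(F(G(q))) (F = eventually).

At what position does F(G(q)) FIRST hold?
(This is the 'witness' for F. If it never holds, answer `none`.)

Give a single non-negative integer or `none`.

Answer: 0

Derivation:
s_0={p,q,s}: F(G(q))=True G(q)=True q=True
s_1={q,r,s}: F(G(q))=True G(q)=True q=True
s_2={p,q,r}: F(G(q))=True G(q)=True q=True
s_3={p,q,r}: F(G(q))=True G(q)=True q=True
s_4={p,q,s}: F(G(q))=True G(q)=True q=True
F(F(G(q))) holds; first witness at position 0.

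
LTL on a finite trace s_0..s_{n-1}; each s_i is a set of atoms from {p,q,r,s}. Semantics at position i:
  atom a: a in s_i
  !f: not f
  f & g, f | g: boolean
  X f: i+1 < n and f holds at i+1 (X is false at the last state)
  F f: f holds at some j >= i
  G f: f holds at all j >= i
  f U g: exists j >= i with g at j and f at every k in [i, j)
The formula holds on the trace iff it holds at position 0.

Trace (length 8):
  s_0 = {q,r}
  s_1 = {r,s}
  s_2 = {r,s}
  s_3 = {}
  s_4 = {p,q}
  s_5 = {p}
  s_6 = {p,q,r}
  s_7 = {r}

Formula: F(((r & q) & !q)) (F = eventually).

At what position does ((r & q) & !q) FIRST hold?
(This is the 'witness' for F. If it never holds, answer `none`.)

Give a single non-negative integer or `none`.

s_0={q,r}: ((r & q) & !q)=False (r & q)=True r=True q=True !q=False
s_1={r,s}: ((r & q) & !q)=False (r & q)=False r=True q=False !q=True
s_2={r,s}: ((r & q) & !q)=False (r & q)=False r=True q=False !q=True
s_3={}: ((r & q) & !q)=False (r & q)=False r=False q=False !q=True
s_4={p,q}: ((r & q) & !q)=False (r & q)=False r=False q=True !q=False
s_5={p}: ((r & q) & !q)=False (r & q)=False r=False q=False !q=True
s_6={p,q,r}: ((r & q) & !q)=False (r & q)=True r=True q=True !q=False
s_7={r}: ((r & q) & !q)=False (r & q)=False r=True q=False !q=True
F(((r & q) & !q)) does not hold (no witness exists).

Answer: none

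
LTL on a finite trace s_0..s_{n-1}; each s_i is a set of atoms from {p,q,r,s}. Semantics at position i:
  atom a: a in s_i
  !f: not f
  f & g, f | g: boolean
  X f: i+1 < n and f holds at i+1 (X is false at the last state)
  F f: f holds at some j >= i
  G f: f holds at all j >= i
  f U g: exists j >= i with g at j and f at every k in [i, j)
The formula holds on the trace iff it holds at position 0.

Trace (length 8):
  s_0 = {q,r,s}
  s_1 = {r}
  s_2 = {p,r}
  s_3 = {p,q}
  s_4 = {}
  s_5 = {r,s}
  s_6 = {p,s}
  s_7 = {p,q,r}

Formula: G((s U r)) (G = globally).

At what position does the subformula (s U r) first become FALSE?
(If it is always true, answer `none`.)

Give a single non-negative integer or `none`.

Answer: 3

Derivation:
s_0={q,r,s}: (s U r)=True s=True r=True
s_1={r}: (s U r)=True s=False r=True
s_2={p,r}: (s U r)=True s=False r=True
s_3={p,q}: (s U r)=False s=False r=False
s_4={}: (s U r)=False s=False r=False
s_5={r,s}: (s U r)=True s=True r=True
s_6={p,s}: (s U r)=True s=True r=False
s_7={p,q,r}: (s U r)=True s=False r=True
G((s U r)) holds globally = False
First violation at position 3.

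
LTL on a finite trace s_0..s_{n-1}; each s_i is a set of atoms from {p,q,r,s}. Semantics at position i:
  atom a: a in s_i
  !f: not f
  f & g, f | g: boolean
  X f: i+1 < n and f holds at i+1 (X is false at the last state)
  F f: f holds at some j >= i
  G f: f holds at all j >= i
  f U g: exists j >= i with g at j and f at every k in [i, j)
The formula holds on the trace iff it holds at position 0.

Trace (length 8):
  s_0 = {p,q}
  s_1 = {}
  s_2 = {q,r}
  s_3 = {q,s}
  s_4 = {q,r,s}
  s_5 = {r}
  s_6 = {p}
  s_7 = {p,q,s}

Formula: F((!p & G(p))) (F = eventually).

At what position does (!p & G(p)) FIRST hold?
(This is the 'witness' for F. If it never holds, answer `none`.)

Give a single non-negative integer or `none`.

s_0={p,q}: (!p & G(p))=False !p=False p=True G(p)=False
s_1={}: (!p & G(p))=False !p=True p=False G(p)=False
s_2={q,r}: (!p & G(p))=False !p=True p=False G(p)=False
s_3={q,s}: (!p & G(p))=False !p=True p=False G(p)=False
s_4={q,r,s}: (!p & G(p))=False !p=True p=False G(p)=False
s_5={r}: (!p & G(p))=False !p=True p=False G(p)=False
s_6={p}: (!p & G(p))=False !p=False p=True G(p)=True
s_7={p,q,s}: (!p & G(p))=False !p=False p=True G(p)=True
F((!p & G(p))) does not hold (no witness exists).

Answer: none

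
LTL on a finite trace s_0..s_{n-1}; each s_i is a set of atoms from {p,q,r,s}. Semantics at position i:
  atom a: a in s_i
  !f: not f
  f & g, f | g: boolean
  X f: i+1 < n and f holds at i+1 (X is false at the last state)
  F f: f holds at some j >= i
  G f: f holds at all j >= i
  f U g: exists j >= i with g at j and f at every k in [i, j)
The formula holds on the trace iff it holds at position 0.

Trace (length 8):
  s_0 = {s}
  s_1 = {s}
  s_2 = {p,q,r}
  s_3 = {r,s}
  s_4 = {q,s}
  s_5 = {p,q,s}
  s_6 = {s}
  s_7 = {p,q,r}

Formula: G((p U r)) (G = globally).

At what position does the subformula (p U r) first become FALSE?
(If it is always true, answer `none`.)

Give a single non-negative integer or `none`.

Answer: 0

Derivation:
s_0={s}: (p U r)=False p=False r=False
s_1={s}: (p U r)=False p=False r=False
s_2={p,q,r}: (p U r)=True p=True r=True
s_3={r,s}: (p U r)=True p=False r=True
s_4={q,s}: (p U r)=False p=False r=False
s_5={p,q,s}: (p U r)=False p=True r=False
s_6={s}: (p U r)=False p=False r=False
s_7={p,q,r}: (p U r)=True p=True r=True
G((p U r)) holds globally = False
First violation at position 0.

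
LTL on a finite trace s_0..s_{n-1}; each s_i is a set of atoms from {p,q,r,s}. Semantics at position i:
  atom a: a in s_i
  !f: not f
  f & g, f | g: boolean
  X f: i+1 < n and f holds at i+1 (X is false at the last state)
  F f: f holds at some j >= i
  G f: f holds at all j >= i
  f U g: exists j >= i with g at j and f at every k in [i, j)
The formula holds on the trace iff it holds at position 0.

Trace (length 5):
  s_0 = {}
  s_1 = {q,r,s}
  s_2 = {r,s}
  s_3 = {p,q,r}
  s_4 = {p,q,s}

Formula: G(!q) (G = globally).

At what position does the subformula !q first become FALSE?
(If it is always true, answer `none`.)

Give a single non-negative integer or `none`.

Answer: 1

Derivation:
s_0={}: !q=True q=False
s_1={q,r,s}: !q=False q=True
s_2={r,s}: !q=True q=False
s_3={p,q,r}: !q=False q=True
s_4={p,q,s}: !q=False q=True
G(!q) holds globally = False
First violation at position 1.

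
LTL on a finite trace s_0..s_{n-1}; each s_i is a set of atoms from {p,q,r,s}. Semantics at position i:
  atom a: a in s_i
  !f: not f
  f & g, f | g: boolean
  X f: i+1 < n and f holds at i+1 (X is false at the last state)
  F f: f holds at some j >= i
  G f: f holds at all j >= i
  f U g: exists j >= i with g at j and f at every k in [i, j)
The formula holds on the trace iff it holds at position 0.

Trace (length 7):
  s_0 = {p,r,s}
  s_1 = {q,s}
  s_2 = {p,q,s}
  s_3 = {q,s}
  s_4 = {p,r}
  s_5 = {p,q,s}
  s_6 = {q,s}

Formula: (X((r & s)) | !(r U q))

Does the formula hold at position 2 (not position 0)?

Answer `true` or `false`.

Answer: false

Derivation:
s_0={p,r,s}: (X((r & s)) | !(r U q))=False X((r & s))=False (r & s)=True r=True s=True !(r U q)=False (r U q)=True q=False
s_1={q,s}: (X((r & s)) | !(r U q))=False X((r & s))=False (r & s)=False r=False s=True !(r U q)=False (r U q)=True q=True
s_2={p,q,s}: (X((r & s)) | !(r U q))=False X((r & s))=False (r & s)=False r=False s=True !(r U q)=False (r U q)=True q=True
s_3={q,s}: (X((r & s)) | !(r U q))=False X((r & s))=False (r & s)=False r=False s=True !(r U q)=False (r U q)=True q=True
s_4={p,r}: (X((r & s)) | !(r U q))=False X((r & s))=False (r & s)=False r=True s=False !(r U q)=False (r U q)=True q=False
s_5={p,q,s}: (X((r & s)) | !(r U q))=False X((r & s))=False (r & s)=False r=False s=True !(r U q)=False (r U q)=True q=True
s_6={q,s}: (X((r & s)) | !(r U q))=False X((r & s))=False (r & s)=False r=False s=True !(r U q)=False (r U q)=True q=True
Evaluating at position 2: result = False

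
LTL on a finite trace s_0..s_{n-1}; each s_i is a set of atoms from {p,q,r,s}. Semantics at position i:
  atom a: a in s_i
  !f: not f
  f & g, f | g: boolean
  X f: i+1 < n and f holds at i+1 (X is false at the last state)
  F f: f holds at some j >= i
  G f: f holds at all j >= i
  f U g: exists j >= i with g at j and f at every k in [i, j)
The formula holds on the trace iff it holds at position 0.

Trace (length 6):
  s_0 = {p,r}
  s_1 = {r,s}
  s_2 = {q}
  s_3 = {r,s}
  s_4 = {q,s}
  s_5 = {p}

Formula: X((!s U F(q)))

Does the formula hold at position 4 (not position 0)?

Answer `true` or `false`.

s_0={p,r}: X((!s U F(q)))=True (!s U F(q))=True !s=True s=False F(q)=True q=False
s_1={r,s}: X((!s U F(q)))=True (!s U F(q))=True !s=False s=True F(q)=True q=False
s_2={q}: X((!s U F(q)))=True (!s U F(q))=True !s=True s=False F(q)=True q=True
s_3={r,s}: X((!s U F(q)))=True (!s U F(q))=True !s=False s=True F(q)=True q=False
s_4={q,s}: X((!s U F(q)))=False (!s U F(q))=True !s=False s=True F(q)=True q=True
s_5={p}: X((!s U F(q)))=False (!s U F(q))=False !s=True s=False F(q)=False q=False
Evaluating at position 4: result = False

Answer: false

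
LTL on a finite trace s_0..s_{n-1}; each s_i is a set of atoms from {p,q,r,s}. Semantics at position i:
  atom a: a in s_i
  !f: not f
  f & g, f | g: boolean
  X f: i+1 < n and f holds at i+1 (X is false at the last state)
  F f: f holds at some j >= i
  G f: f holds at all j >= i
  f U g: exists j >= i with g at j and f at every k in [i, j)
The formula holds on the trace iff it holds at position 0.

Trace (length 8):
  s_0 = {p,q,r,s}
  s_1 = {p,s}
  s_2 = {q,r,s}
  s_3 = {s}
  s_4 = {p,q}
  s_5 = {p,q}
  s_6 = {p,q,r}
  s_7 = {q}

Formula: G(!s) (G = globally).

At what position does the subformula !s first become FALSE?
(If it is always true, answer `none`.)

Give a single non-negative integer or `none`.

Answer: 0

Derivation:
s_0={p,q,r,s}: !s=False s=True
s_1={p,s}: !s=False s=True
s_2={q,r,s}: !s=False s=True
s_3={s}: !s=False s=True
s_4={p,q}: !s=True s=False
s_5={p,q}: !s=True s=False
s_6={p,q,r}: !s=True s=False
s_7={q}: !s=True s=False
G(!s) holds globally = False
First violation at position 0.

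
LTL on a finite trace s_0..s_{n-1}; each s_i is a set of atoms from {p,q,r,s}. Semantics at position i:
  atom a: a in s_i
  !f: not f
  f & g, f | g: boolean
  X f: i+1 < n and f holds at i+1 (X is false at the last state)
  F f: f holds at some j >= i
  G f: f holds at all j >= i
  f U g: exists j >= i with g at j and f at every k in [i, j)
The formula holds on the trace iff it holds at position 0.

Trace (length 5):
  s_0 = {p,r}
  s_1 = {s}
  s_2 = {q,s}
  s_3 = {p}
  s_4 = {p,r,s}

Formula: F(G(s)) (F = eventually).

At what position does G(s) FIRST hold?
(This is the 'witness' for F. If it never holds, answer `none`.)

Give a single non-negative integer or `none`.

Answer: 4

Derivation:
s_0={p,r}: G(s)=False s=False
s_1={s}: G(s)=False s=True
s_2={q,s}: G(s)=False s=True
s_3={p}: G(s)=False s=False
s_4={p,r,s}: G(s)=True s=True
F(G(s)) holds; first witness at position 4.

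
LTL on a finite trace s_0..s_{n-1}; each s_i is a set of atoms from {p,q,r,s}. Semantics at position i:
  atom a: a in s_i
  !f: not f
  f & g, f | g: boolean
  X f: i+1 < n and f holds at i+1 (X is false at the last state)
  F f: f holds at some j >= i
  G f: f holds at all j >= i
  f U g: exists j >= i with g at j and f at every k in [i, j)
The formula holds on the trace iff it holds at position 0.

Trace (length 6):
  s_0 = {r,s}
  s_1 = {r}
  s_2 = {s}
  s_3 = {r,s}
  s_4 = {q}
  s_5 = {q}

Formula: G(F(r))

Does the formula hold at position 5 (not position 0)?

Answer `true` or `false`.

Answer: false

Derivation:
s_0={r,s}: G(F(r))=False F(r)=True r=True
s_1={r}: G(F(r))=False F(r)=True r=True
s_2={s}: G(F(r))=False F(r)=True r=False
s_3={r,s}: G(F(r))=False F(r)=True r=True
s_4={q}: G(F(r))=False F(r)=False r=False
s_5={q}: G(F(r))=False F(r)=False r=False
Evaluating at position 5: result = False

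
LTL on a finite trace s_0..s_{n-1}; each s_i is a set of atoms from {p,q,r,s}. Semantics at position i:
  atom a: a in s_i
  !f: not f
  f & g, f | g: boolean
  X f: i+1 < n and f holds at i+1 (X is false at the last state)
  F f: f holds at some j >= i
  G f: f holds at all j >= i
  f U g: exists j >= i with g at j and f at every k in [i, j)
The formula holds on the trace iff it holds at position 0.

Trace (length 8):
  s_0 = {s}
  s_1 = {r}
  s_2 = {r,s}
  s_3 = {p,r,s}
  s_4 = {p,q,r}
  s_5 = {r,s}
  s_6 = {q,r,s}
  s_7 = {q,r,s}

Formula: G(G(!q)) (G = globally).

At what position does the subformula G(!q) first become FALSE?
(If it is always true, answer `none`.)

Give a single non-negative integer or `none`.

Answer: 0

Derivation:
s_0={s}: G(!q)=False !q=True q=False
s_1={r}: G(!q)=False !q=True q=False
s_2={r,s}: G(!q)=False !q=True q=False
s_3={p,r,s}: G(!q)=False !q=True q=False
s_4={p,q,r}: G(!q)=False !q=False q=True
s_5={r,s}: G(!q)=False !q=True q=False
s_6={q,r,s}: G(!q)=False !q=False q=True
s_7={q,r,s}: G(!q)=False !q=False q=True
G(G(!q)) holds globally = False
First violation at position 0.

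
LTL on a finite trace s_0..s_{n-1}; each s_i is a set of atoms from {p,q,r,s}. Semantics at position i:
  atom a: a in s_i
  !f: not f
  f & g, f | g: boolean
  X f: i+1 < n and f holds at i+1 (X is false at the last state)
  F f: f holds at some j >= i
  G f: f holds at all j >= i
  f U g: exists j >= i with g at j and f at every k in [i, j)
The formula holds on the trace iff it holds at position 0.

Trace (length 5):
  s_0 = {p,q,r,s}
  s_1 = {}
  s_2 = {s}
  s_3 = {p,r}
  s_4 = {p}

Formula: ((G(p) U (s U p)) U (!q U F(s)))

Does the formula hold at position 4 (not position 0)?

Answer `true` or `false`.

Answer: false

Derivation:
s_0={p,q,r,s}: ((G(p) U (s U p)) U (!q U F(s)))=True (G(p) U (s U p))=True G(p)=False p=True (s U p)=True s=True (!q U F(s))=True !q=False q=True F(s)=True
s_1={}: ((G(p) U (s U p)) U (!q U F(s)))=True (G(p) U (s U p))=False G(p)=False p=False (s U p)=False s=False (!q U F(s))=True !q=True q=False F(s)=True
s_2={s}: ((G(p) U (s U p)) U (!q U F(s)))=True (G(p) U (s U p))=True G(p)=False p=False (s U p)=True s=True (!q U F(s))=True !q=True q=False F(s)=True
s_3={p,r}: ((G(p) U (s U p)) U (!q U F(s)))=False (G(p) U (s U p))=True G(p)=True p=True (s U p)=True s=False (!q U F(s))=False !q=True q=False F(s)=False
s_4={p}: ((G(p) U (s U p)) U (!q U F(s)))=False (G(p) U (s U p))=True G(p)=True p=True (s U p)=True s=False (!q U F(s))=False !q=True q=False F(s)=False
Evaluating at position 4: result = False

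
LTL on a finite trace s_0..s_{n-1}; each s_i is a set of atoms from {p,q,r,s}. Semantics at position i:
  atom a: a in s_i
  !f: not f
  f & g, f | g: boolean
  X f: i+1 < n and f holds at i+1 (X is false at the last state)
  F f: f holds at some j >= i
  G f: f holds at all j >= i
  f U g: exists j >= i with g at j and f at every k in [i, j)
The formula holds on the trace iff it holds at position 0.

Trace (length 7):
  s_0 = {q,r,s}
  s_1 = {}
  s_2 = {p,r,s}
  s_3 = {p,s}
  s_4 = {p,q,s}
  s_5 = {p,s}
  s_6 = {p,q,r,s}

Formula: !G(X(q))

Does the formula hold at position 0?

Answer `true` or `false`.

s_0={q,r,s}: !G(X(q))=True G(X(q))=False X(q)=False q=True
s_1={}: !G(X(q))=True G(X(q))=False X(q)=False q=False
s_2={p,r,s}: !G(X(q))=True G(X(q))=False X(q)=False q=False
s_3={p,s}: !G(X(q))=True G(X(q))=False X(q)=True q=False
s_4={p,q,s}: !G(X(q))=True G(X(q))=False X(q)=False q=True
s_5={p,s}: !G(X(q))=True G(X(q))=False X(q)=True q=False
s_6={p,q,r,s}: !G(X(q))=True G(X(q))=False X(q)=False q=True

Answer: true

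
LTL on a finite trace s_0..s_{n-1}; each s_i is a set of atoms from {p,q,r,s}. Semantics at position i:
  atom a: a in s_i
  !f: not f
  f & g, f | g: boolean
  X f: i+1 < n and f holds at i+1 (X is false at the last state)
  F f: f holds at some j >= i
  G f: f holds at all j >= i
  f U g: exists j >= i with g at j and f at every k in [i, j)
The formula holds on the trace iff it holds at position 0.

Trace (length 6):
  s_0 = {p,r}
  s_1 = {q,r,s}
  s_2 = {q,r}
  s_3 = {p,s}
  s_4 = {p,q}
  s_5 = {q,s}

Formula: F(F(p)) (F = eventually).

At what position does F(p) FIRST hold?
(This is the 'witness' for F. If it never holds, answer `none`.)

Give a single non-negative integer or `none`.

Answer: 0

Derivation:
s_0={p,r}: F(p)=True p=True
s_1={q,r,s}: F(p)=True p=False
s_2={q,r}: F(p)=True p=False
s_3={p,s}: F(p)=True p=True
s_4={p,q}: F(p)=True p=True
s_5={q,s}: F(p)=False p=False
F(F(p)) holds; first witness at position 0.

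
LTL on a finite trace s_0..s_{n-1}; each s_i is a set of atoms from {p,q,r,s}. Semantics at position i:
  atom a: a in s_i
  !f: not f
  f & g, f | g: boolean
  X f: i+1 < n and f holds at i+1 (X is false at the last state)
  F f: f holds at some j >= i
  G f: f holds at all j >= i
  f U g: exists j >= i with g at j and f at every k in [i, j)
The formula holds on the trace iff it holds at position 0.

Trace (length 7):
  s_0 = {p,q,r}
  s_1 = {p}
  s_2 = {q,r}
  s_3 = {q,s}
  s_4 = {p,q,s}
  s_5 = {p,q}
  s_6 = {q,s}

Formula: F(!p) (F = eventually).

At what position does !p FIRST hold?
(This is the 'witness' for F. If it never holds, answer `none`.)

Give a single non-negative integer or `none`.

Answer: 2

Derivation:
s_0={p,q,r}: !p=False p=True
s_1={p}: !p=False p=True
s_2={q,r}: !p=True p=False
s_3={q,s}: !p=True p=False
s_4={p,q,s}: !p=False p=True
s_5={p,q}: !p=False p=True
s_6={q,s}: !p=True p=False
F(!p) holds; first witness at position 2.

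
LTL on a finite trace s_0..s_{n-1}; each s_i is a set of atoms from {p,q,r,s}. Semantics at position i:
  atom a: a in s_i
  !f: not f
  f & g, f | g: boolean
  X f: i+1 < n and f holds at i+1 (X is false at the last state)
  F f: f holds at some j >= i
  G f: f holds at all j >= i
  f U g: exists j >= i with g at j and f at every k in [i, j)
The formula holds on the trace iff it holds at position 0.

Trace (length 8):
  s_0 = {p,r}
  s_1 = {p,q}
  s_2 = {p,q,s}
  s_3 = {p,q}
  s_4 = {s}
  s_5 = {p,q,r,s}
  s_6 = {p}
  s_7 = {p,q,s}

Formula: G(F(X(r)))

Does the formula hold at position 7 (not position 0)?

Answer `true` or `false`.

Answer: false

Derivation:
s_0={p,r}: G(F(X(r)))=False F(X(r))=True X(r)=False r=True
s_1={p,q}: G(F(X(r)))=False F(X(r))=True X(r)=False r=False
s_2={p,q,s}: G(F(X(r)))=False F(X(r))=True X(r)=False r=False
s_3={p,q}: G(F(X(r)))=False F(X(r))=True X(r)=False r=False
s_4={s}: G(F(X(r)))=False F(X(r))=True X(r)=True r=False
s_5={p,q,r,s}: G(F(X(r)))=False F(X(r))=False X(r)=False r=True
s_6={p}: G(F(X(r)))=False F(X(r))=False X(r)=False r=False
s_7={p,q,s}: G(F(X(r)))=False F(X(r))=False X(r)=False r=False
Evaluating at position 7: result = False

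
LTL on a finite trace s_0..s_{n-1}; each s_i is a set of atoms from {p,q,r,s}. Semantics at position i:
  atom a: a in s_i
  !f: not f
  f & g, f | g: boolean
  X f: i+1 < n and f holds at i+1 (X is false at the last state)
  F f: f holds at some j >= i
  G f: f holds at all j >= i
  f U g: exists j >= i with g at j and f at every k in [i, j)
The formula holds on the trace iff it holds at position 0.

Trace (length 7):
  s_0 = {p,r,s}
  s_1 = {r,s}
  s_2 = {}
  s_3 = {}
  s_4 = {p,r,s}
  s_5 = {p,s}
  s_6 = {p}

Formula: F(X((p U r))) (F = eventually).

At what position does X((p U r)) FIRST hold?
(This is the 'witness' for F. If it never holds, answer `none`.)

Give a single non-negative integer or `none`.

s_0={p,r,s}: X((p U r))=True (p U r)=True p=True r=True
s_1={r,s}: X((p U r))=False (p U r)=True p=False r=True
s_2={}: X((p U r))=False (p U r)=False p=False r=False
s_3={}: X((p U r))=True (p U r)=False p=False r=False
s_4={p,r,s}: X((p U r))=False (p U r)=True p=True r=True
s_5={p,s}: X((p U r))=False (p U r)=False p=True r=False
s_6={p}: X((p U r))=False (p U r)=False p=True r=False
F(X((p U r))) holds; first witness at position 0.

Answer: 0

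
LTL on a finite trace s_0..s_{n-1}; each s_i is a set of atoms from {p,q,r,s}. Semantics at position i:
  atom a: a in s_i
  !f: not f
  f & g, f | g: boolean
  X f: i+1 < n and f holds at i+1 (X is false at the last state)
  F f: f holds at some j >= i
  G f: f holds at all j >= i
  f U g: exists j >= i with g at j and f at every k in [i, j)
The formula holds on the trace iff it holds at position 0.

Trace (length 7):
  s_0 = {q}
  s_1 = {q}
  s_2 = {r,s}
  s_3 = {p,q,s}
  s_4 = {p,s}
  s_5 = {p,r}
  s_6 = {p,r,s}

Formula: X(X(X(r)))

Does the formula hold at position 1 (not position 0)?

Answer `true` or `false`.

Answer: false

Derivation:
s_0={q}: X(X(X(r)))=False X(X(r))=True X(r)=False r=False
s_1={q}: X(X(X(r)))=False X(X(r))=False X(r)=True r=False
s_2={r,s}: X(X(X(r)))=True X(X(r))=False X(r)=False r=True
s_3={p,q,s}: X(X(X(r)))=True X(X(r))=True X(r)=False r=False
s_4={p,s}: X(X(X(r)))=False X(X(r))=True X(r)=True r=False
s_5={p,r}: X(X(X(r)))=False X(X(r))=False X(r)=True r=True
s_6={p,r,s}: X(X(X(r)))=False X(X(r))=False X(r)=False r=True
Evaluating at position 1: result = False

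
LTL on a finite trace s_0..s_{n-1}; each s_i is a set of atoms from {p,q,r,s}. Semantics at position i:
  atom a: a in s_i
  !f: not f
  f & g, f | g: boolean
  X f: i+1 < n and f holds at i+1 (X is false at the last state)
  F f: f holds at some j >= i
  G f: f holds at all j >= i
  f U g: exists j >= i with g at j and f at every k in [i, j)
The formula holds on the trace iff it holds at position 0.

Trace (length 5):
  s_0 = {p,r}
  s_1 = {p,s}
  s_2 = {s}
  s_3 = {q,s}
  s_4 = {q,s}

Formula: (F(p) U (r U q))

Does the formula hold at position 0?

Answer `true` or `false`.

s_0={p,r}: (F(p) U (r U q))=False F(p)=True p=True (r U q)=False r=True q=False
s_1={p,s}: (F(p) U (r U q))=False F(p)=True p=True (r U q)=False r=False q=False
s_2={s}: (F(p) U (r U q))=False F(p)=False p=False (r U q)=False r=False q=False
s_3={q,s}: (F(p) U (r U q))=True F(p)=False p=False (r U q)=True r=False q=True
s_4={q,s}: (F(p) U (r U q))=True F(p)=False p=False (r U q)=True r=False q=True

Answer: false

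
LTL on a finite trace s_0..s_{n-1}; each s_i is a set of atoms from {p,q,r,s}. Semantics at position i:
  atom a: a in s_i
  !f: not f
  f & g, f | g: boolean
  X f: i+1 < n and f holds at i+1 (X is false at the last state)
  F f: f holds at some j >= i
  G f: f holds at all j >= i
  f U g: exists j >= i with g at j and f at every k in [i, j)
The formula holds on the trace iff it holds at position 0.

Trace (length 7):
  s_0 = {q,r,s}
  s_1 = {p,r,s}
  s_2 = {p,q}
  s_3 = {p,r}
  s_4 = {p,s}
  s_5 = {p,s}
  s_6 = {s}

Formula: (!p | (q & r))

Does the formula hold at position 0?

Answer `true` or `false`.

Answer: true

Derivation:
s_0={q,r,s}: (!p | (q & r))=True !p=True p=False (q & r)=True q=True r=True
s_1={p,r,s}: (!p | (q & r))=False !p=False p=True (q & r)=False q=False r=True
s_2={p,q}: (!p | (q & r))=False !p=False p=True (q & r)=False q=True r=False
s_3={p,r}: (!p | (q & r))=False !p=False p=True (q & r)=False q=False r=True
s_4={p,s}: (!p | (q & r))=False !p=False p=True (q & r)=False q=False r=False
s_5={p,s}: (!p | (q & r))=False !p=False p=True (q & r)=False q=False r=False
s_6={s}: (!p | (q & r))=True !p=True p=False (q & r)=False q=False r=False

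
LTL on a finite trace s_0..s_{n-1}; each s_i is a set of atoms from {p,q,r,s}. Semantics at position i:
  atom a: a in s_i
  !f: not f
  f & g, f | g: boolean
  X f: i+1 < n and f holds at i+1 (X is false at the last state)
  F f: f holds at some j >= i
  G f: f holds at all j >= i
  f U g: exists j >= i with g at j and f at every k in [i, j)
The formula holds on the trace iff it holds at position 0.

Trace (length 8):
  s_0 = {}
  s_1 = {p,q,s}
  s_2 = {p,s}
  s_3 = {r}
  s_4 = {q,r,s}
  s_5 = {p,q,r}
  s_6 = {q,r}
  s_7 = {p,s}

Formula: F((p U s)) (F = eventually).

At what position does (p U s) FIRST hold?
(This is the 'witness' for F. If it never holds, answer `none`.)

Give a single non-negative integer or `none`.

Answer: 1

Derivation:
s_0={}: (p U s)=False p=False s=False
s_1={p,q,s}: (p U s)=True p=True s=True
s_2={p,s}: (p U s)=True p=True s=True
s_3={r}: (p U s)=False p=False s=False
s_4={q,r,s}: (p U s)=True p=False s=True
s_5={p,q,r}: (p U s)=False p=True s=False
s_6={q,r}: (p U s)=False p=False s=False
s_7={p,s}: (p U s)=True p=True s=True
F((p U s)) holds; first witness at position 1.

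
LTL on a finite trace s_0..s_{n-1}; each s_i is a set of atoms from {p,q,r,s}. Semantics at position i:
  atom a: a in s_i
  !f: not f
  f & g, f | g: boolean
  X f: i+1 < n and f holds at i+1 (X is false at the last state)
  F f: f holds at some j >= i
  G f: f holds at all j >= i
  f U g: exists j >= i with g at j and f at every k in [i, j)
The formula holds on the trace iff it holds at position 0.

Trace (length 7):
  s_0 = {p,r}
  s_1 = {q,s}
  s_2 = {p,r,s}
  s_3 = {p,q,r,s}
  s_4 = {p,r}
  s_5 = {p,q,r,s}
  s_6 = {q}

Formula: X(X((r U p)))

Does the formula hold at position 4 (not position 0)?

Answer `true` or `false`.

s_0={p,r}: X(X((r U p)))=True X((r U p))=False (r U p)=True r=True p=True
s_1={q,s}: X(X((r U p)))=True X((r U p))=True (r U p)=False r=False p=False
s_2={p,r,s}: X(X((r U p)))=True X((r U p))=True (r U p)=True r=True p=True
s_3={p,q,r,s}: X(X((r U p)))=True X((r U p))=True (r U p)=True r=True p=True
s_4={p,r}: X(X((r U p)))=False X((r U p))=True (r U p)=True r=True p=True
s_5={p,q,r,s}: X(X((r U p)))=False X((r U p))=False (r U p)=True r=True p=True
s_6={q}: X(X((r U p)))=False X((r U p))=False (r U p)=False r=False p=False
Evaluating at position 4: result = False

Answer: false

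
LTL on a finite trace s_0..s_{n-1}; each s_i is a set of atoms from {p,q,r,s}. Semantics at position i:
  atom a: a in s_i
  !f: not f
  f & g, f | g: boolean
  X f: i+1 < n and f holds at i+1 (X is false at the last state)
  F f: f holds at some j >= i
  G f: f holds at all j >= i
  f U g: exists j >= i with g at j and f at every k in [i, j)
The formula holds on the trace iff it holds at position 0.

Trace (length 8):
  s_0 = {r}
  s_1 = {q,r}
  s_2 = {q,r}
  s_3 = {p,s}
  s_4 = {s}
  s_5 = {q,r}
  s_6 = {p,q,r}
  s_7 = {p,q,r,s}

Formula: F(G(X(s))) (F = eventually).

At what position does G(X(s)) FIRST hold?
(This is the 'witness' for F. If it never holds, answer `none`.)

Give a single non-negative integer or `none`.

Answer: none

Derivation:
s_0={r}: G(X(s))=False X(s)=False s=False
s_1={q,r}: G(X(s))=False X(s)=False s=False
s_2={q,r}: G(X(s))=False X(s)=True s=False
s_3={p,s}: G(X(s))=False X(s)=True s=True
s_4={s}: G(X(s))=False X(s)=False s=True
s_5={q,r}: G(X(s))=False X(s)=False s=False
s_6={p,q,r}: G(X(s))=False X(s)=True s=False
s_7={p,q,r,s}: G(X(s))=False X(s)=False s=True
F(G(X(s))) does not hold (no witness exists).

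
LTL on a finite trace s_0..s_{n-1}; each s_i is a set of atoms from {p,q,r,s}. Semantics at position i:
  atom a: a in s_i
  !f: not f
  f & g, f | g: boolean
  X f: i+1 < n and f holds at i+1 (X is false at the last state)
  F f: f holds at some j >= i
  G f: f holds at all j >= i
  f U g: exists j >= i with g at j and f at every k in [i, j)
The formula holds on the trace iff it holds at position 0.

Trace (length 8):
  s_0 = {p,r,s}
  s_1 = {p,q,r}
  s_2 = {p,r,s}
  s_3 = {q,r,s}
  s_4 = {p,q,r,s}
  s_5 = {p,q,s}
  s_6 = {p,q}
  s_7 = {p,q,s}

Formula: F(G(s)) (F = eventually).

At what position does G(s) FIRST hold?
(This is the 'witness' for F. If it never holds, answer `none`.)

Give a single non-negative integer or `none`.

Answer: 7

Derivation:
s_0={p,r,s}: G(s)=False s=True
s_1={p,q,r}: G(s)=False s=False
s_2={p,r,s}: G(s)=False s=True
s_3={q,r,s}: G(s)=False s=True
s_4={p,q,r,s}: G(s)=False s=True
s_5={p,q,s}: G(s)=False s=True
s_6={p,q}: G(s)=False s=False
s_7={p,q,s}: G(s)=True s=True
F(G(s)) holds; first witness at position 7.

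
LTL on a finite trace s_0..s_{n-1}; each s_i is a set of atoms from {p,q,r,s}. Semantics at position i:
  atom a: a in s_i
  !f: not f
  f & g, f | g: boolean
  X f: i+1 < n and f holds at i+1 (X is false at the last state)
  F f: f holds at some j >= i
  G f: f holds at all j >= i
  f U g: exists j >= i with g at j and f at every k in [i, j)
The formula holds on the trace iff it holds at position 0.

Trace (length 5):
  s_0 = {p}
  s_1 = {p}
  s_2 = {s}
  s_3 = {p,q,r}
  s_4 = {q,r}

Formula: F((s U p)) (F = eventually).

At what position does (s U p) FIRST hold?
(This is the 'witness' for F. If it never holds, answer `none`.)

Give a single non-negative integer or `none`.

Answer: 0

Derivation:
s_0={p}: (s U p)=True s=False p=True
s_1={p}: (s U p)=True s=False p=True
s_2={s}: (s U p)=True s=True p=False
s_3={p,q,r}: (s U p)=True s=False p=True
s_4={q,r}: (s U p)=False s=False p=False
F((s U p)) holds; first witness at position 0.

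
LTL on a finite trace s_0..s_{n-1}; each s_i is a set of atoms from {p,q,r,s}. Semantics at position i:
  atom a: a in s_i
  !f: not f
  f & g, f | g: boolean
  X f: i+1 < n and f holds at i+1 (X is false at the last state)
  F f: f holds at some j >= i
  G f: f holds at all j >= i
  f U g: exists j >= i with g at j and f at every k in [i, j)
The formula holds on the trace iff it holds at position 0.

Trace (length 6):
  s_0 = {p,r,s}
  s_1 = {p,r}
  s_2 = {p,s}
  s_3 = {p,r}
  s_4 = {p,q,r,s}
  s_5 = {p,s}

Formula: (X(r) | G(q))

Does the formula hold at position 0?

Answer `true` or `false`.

Answer: true

Derivation:
s_0={p,r,s}: (X(r) | G(q))=True X(r)=True r=True G(q)=False q=False
s_1={p,r}: (X(r) | G(q))=False X(r)=False r=True G(q)=False q=False
s_2={p,s}: (X(r) | G(q))=True X(r)=True r=False G(q)=False q=False
s_3={p,r}: (X(r) | G(q))=True X(r)=True r=True G(q)=False q=False
s_4={p,q,r,s}: (X(r) | G(q))=False X(r)=False r=True G(q)=False q=True
s_5={p,s}: (X(r) | G(q))=False X(r)=False r=False G(q)=False q=False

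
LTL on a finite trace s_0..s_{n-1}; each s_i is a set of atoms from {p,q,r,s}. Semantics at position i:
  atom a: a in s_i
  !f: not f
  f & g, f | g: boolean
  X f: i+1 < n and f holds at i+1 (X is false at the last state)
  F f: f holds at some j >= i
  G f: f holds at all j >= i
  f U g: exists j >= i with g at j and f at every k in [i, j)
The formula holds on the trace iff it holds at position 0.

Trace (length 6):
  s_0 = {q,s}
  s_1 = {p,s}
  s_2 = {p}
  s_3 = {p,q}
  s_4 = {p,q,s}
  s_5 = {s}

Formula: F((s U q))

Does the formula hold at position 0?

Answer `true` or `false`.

Answer: true

Derivation:
s_0={q,s}: F((s U q))=True (s U q)=True s=True q=True
s_1={p,s}: F((s U q))=True (s U q)=False s=True q=False
s_2={p}: F((s U q))=True (s U q)=False s=False q=False
s_3={p,q}: F((s U q))=True (s U q)=True s=False q=True
s_4={p,q,s}: F((s U q))=True (s U q)=True s=True q=True
s_5={s}: F((s U q))=False (s U q)=False s=True q=False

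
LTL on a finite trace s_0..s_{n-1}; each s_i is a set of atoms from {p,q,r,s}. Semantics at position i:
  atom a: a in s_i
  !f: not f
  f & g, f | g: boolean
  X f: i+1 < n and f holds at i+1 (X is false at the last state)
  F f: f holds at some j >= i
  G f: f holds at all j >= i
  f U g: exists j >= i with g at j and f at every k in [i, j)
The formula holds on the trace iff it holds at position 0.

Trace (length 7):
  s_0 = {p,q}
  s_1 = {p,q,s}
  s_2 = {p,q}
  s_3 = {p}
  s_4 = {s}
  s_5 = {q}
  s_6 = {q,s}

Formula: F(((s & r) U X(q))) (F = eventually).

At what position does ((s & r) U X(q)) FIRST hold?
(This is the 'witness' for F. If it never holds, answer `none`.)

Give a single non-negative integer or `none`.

Answer: 0

Derivation:
s_0={p,q}: ((s & r) U X(q))=True (s & r)=False s=False r=False X(q)=True q=True
s_1={p,q,s}: ((s & r) U X(q))=True (s & r)=False s=True r=False X(q)=True q=True
s_2={p,q}: ((s & r) U X(q))=False (s & r)=False s=False r=False X(q)=False q=True
s_3={p}: ((s & r) U X(q))=False (s & r)=False s=False r=False X(q)=False q=False
s_4={s}: ((s & r) U X(q))=True (s & r)=False s=True r=False X(q)=True q=False
s_5={q}: ((s & r) U X(q))=True (s & r)=False s=False r=False X(q)=True q=True
s_6={q,s}: ((s & r) U X(q))=False (s & r)=False s=True r=False X(q)=False q=True
F(((s & r) U X(q))) holds; first witness at position 0.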